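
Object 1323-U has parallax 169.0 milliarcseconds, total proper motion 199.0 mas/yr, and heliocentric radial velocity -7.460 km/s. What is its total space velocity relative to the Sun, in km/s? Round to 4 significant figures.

d = 1/p = 1/0.1690″ = 5.9172 pc.
μ = 199.0 mas/yr = 0.1990 ″/yr.
v_t = 4.740 μ d = 4.740 × 0.1990 × 5.9172 = 5.5815 km/s.
v = √(v_r² + v_t²) = √((-7.460)² + 5.5815²) = √86.8047 = 9.3169 km/s.

9.317 km/s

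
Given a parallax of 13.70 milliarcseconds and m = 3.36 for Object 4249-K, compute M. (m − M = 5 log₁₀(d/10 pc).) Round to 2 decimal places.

d = 1/p = 1/0.01370″ = 72.993 pc.
m − M = 5 log₁₀(72.993) − 5 = 9.3164 − 5 = 4.3164.
M = m − (m − M) = 3.36 − 4.3164 = -0.96.

M = -0.96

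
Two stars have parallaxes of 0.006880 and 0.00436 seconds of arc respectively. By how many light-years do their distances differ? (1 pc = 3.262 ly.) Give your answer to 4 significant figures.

274.0 ly

d_A = 1/0.006880″ = 145.35 pc; d_B = 1/0.004360″ = 229.36 pc.
|d_B − d_A| = |229.36 − 145.35| = 84.01 pc = 84.01 × 3.262 ly = 274.04 ly.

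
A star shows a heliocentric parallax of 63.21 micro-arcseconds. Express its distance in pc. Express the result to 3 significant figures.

p = 63.21 micro-arcseconds = 0.00006321 arcsec.
d = 1/p = 1/0.00006321 = 15820 pc.

15800 pc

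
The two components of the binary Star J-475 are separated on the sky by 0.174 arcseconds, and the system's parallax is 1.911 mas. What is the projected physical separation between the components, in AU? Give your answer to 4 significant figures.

91.05 AU

d = 1/p = 1/0.001911″ = 523.29 pc.
At distance d (pc), an angle of θ arcsec spans θ·d AU: s = 0.174 × 523.29 = 91.052 AU.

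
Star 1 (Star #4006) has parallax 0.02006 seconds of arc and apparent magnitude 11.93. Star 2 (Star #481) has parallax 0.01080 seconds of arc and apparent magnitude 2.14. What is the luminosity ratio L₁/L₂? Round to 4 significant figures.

L₁/L₂ = 3.517 × 10^-5

d₁ = 1/p₁ = 1/0.02006″ = 49.85 pc; d₂ = 1/p₂ = 1/0.01080″ = 92.593 pc.
M₁ = m₁ − 5 log₁₀ d₁ + 5 = 11.93 − 8.4883 + 5 = 8.4417.
M₂ = 2.14 − 9.8329 + 5 = -2.6929.
L₁/L₂ = 10^(0.4(M₂ − M₁)) = 10^(0.4 × (-11.1346)) = 10^(-4.45384) = 0.000035169.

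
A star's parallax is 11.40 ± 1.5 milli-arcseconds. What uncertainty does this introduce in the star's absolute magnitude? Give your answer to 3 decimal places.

M = m − 5 log₁₀ d + 5 = m + 5 log₁₀ p + 5, so ∂M/∂p = 5/(p ln 10).
σ_M = (5/ln 10) · (σ_p/p) = 2.1715 × 1.5/11.40 = 2.1715 × 0.13158 = 0.28573.

σ_M = 0.286 mag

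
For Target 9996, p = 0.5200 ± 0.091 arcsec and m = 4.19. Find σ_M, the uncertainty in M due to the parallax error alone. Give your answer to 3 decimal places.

σ_M = 0.380 mag

M = m − 5 log₁₀ d + 5 = m + 5 log₁₀ p + 5, so ∂M/∂p = 5/(p ln 10).
σ_M = (5/ln 10) · (σ_p/p) = 2.1715 × 0.091/0.5200 = 2.1715 × 0.175 = 0.38001.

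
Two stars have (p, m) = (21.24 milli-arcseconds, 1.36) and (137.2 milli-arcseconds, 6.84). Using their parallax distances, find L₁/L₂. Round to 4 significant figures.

d₁ = 1/p₁ = 1/0.02124″ = 47.081 pc; d₂ = 1/p₂ = 1/0.1372″ = 7.2886 pc.
M₁ = m₁ − 5 log₁₀ d₁ + 5 = 1.36 − 8.3642 + 5 = -2.0042.
M₂ = 6.84 − 4.3132 + 5 = 7.5268.
L₁/L₂ = 10^(0.4(M₂ − M₁)) = 10^(0.4 × 9.5310) = 10^3.81240 = 6492.3.

L₁/L₂ = 6492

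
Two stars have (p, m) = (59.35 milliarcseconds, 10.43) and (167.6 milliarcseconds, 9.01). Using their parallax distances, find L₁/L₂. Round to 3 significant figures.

L₁/L₂ = 2.16

d₁ = 1/p₁ = 1/0.05935″ = 16.849 pc; d₂ = 1/p₂ = 1/0.1676″ = 5.9666 pc.
M₁ = m₁ − 5 log₁₀ d₁ + 5 = 10.43 − 6.1329 + 5 = 9.2971.
M₂ = 9.01 − 3.8786 + 5 = 10.1314.
L₁/L₂ = 10^(0.4(M₂ − M₁)) = 10^(0.4 × 0.8343) = 10^0.33372 = 2.1564.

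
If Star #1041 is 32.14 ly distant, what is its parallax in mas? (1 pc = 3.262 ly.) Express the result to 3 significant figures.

101 mas

d = 32.14 ly ÷ 3.262 = 9.8529 pc.
p = 1/d = 1/9.8529 = 0.10149 arcsec.
= 0.10149 × 1000 = 101.49 mas.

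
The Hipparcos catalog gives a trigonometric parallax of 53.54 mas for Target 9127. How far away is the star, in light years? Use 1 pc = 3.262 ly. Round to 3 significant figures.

60.9 light years

p = 53.54 mas = 0.05354 arcsec.
d = 1/p = 1/0.05354 = 18.678 pc.
In light-years: 18.678 × 3.262 = 60.928 ly.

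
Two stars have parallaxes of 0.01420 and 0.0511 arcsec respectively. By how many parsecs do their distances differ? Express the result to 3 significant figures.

d_A = 1/0.01420″ = 70.423 pc; d_B = 1/0.05110″ = 19.569 pc.
|d_B − d_A| = |19.569 − 70.423| = 50.854 pc.

50.9 pc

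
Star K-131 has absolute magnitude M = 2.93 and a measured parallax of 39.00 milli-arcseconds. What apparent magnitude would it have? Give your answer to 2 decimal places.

d = 1/p = 1/0.03900″ = 25.641 pc.
m − M = 5 log₁₀ d − 5 = 5 log₁₀(25.641) − 5 = 7.0447 − 5 = 2.0447.
m = M + (m − M) = 2.93 + 2.0447 = 4.97.

m = 4.97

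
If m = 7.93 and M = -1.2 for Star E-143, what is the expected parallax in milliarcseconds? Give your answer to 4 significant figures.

1.493 mas

m − M = 7.93 − (-1.2) = 9.13.
d = 10^((m−M)/5 + 1) = 10^2.826 = 669.88 pc.
p = 1/d = 1/669.88 = 0.0014928 arcsec = 1.4928 mas.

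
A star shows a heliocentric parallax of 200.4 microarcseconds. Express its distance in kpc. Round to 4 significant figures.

p = 200.4 microarcseconds = 0.0002004 arcsec.
d = 1/p = 1/0.0002004 = 4990 pc.
= 4.99 kpc.

4.990 kpc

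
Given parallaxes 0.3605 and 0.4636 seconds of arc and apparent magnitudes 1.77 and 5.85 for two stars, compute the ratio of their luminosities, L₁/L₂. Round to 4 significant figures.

L₁/L₂ = 70.87

d₁ = 1/p₁ = 1/0.3605″ = 2.7739 pc; d₂ = 1/p₂ = 1/0.4636″ = 2.157 pc.
M₁ = m₁ − 5 log₁₀ d₁ + 5 = 1.77 − 2.2155 + 5 = 4.5545.
M₂ = 5.85 − 1.6693 + 5 = 9.1807.
L₁/L₂ = 10^(0.4(M₂ − M₁)) = 10^(0.4 × 4.6262) = 10^1.85048 = 70.873.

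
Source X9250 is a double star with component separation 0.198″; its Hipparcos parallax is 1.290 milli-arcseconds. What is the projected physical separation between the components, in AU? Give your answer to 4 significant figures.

d = 1/p = 1/0.001290″ = 775.19 pc.
At distance d (pc), an angle of θ arcsec spans θ·d AU: s = 0.198 × 775.19 = 153.49 AU.

153.5 AU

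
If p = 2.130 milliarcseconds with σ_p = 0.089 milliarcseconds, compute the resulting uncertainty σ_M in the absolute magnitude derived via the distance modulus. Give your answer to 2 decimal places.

σ_M = 0.09 mag

M = m − 5 log₁₀ d + 5 = m + 5 log₁₀ p + 5, so ∂M/∂p = 5/(p ln 10).
σ_M = (5/ln 10) · (σ_p/p) = 2.1715 × 0.089/2.130 = 2.1715 × 0.041784 = 0.090734.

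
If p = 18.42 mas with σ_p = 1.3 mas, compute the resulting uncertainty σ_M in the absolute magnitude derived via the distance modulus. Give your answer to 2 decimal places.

M = m − 5 log₁₀ d + 5 = m + 5 log₁₀ p + 5, so ∂M/∂p = 5/(p ln 10).
σ_M = (5/ln 10) · (σ_p/p) = 2.1715 × 1.3/18.42 = 2.1715 × 0.070575 = 0.15325.

σ_M = 0.15 mag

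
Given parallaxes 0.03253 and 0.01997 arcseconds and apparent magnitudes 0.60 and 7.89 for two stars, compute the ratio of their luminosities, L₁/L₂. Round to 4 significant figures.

L₁/L₂ = 310.6

d₁ = 1/p₁ = 1/0.03253″ = 30.741 pc; d₂ = 1/p₂ = 1/0.01997″ = 50.075 pc.
M₁ = m₁ − 5 log₁₀ d₁ + 5 = 0.60 − 7.4386 + 5 = -1.8386.
M₂ = 7.89 − 8.4981 + 5 = 4.3919.
L₁/L₂ = 10^(0.4(M₂ − M₁)) = 10^(0.4 × 6.2305) = 10^2.49220 = 310.6.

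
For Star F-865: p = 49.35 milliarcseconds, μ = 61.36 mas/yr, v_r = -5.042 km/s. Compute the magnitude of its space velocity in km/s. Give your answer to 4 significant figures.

d = 1/p = 1/0.04935″ = 20.263 pc.
μ = 61.36 mas/yr = 0.06136 ″/yr.
v_t = 4.740 μ d = 4.740 × 0.06136 × 20.263 = 5.8934 km/s.
v = √(v_r² + v_t²) = √((-5.042)² + 5.8934²) = √60.1539 = 7.7559 km/s.

7.756 km/s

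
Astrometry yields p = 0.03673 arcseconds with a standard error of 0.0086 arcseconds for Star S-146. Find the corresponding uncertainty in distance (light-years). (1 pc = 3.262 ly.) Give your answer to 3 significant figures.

d = 1/p, so σ_d = σ_p / p².
σ_d = 0.00860 / (0.03673)² = 0.00860 / 0.0013491 = 6.3746 pc = 6.3746 × 3.262 ly = 20.794 ly.

20.8 ly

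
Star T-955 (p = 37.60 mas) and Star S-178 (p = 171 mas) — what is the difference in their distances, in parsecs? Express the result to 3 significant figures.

d_A = 1/0.03760″ = 26.596 pc; d_B = 1/0.1710″ = 5.848 pc.
|d_B − d_A| = |5.848 − 26.596| = 20.748 pc.

20.7 pc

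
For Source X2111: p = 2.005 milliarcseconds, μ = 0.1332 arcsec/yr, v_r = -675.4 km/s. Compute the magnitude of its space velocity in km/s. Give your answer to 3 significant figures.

d = 1/p = 1/0.002005″ = 498.75 pc.
v_t = 4.740 μ d = 4.740 × 0.1332 × 498.75 = 314.89 km/s.
v = √(v_r² + v_t²) = √((-675.4)² + 314.89²) = √555321 = 745.2 km/s.

745 km/s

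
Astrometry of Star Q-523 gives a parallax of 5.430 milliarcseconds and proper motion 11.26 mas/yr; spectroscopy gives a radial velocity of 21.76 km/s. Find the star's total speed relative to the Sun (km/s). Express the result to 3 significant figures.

d = 1/p = 1/0.005430″ = 184.16 pc.
μ = 11.26 mas/yr = 0.01126 ″/yr.
v_t = 4.740 μ d = 4.740 × 0.01126 × 184.16 = 9.8291 km/s.
v = √(v_r² + v_t²) = √(21.76² + 9.8291²) = √570.109 = 23.877 km/s.

23.9 km/s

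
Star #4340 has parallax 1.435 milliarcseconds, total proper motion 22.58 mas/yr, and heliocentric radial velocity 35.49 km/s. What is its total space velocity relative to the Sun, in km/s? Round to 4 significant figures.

82.60 km/s

d = 1/p = 1/0.001435″ = 696.86 pc.
μ = 22.58 mas/yr = 0.02258 ″/yr.
v_t = 4.740 μ d = 4.740 × 0.02258 × 696.86 = 74.584 km/s.
v = √(v_r² + v_t²) = √(35.49² + 74.584²) = √6822.31 = 82.597 km/s.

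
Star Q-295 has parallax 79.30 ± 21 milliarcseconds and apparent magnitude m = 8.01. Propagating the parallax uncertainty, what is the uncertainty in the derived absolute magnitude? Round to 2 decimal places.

M = m − 5 log₁₀ d + 5 = m + 5 log₁₀ p + 5, so ∂M/∂p = 5/(p ln 10).
σ_M = (5/ln 10) · (σ_p/p) = 2.1715 × 21/79.30 = 2.1715 × 0.26482 = 0.57506.

σ_M = 0.58 mag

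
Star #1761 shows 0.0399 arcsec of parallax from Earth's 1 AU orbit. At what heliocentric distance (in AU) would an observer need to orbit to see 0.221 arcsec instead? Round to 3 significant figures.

5.54 AU

Parallax scales linearly with baseline: p ∝ B, so B = p_target / p_Earth × 1 AU.
B = 0.221 / 0.0399 = 5.5388 AU.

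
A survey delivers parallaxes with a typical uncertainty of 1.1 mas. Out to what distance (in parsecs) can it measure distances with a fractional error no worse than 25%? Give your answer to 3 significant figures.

σ_d/d = σ_p/p, so the condition is σ_p/p ≤ 0.25, i.e. p ≥ σ_p/0.25.
p_min = 1.1/0.25 = 4.4 mas = 0.0044 arcsec.
d_max = 1/p_min = 1/0.0044 = 227.27 pc.

227 pc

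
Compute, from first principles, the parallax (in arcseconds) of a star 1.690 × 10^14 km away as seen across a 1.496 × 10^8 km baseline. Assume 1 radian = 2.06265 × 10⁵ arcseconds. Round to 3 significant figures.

0.183 arcsec

θ ≈ B/d = (1.496 × 10^8) / (1.690 × 10^14) = 8.8521 × 10^-7 rad.
In arcseconds: 8.8521 × 10^-7 × 206265 = 0.18259″.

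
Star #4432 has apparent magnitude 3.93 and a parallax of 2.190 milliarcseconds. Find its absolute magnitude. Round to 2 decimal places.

d = 1/p = 1/0.002190″ = 456.62 pc.
m − M = 5 log₁₀(456.62) − 5 = 13.2978 − 5 = 8.2978.
M = m − (m − M) = 3.93 − 8.2978 = -4.37.

M = -4.37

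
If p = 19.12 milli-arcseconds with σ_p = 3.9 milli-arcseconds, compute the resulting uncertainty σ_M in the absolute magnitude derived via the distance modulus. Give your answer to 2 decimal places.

M = m − 5 log₁₀ d + 5 = m + 5 log₁₀ p + 5, so ∂M/∂p = 5/(p ln 10).
σ_M = (5/ln 10) · (σ_p/p) = 2.1715 × 3.9/19.12 = 2.1715 × 0.20397 = 0.44292.

σ_M = 0.44 mag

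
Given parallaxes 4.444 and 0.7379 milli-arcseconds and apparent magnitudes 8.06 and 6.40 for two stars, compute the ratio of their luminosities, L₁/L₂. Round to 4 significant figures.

L₁/L₂ = 0.005976

d₁ = 1/p₁ = 1/0.004444″ = 225.02 pc; d₂ = 1/p₂ = 1/0.0007379″ = 1355.2 pc.
M₁ = m₁ − 5 log₁₀ d₁ + 5 = 8.06 − 11.7611 + 5 = 1.2989.
M₂ = 6.40 − 15.6600 + 5 = -4.2600.
L₁/L₂ = 10^(0.4(M₂ − M₁)) = 10^(0.4 × (-5.5589)) = 10^(-2.22356) = 0.0059764.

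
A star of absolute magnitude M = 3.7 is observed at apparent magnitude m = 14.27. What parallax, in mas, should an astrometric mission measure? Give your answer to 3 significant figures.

0.769 mas

m − M = 14.27 − 3.7 = 10.57.
d = 10^((m−M)/5 + 1) = 10^3.114 = 1300.2 pc.
p = 1/d = 1/1300.2 = 0.00076911 arcsec = 0.76911 mas.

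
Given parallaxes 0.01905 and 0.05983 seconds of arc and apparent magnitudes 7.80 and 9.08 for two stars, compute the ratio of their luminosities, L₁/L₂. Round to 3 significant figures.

d₁ = 1/p₁ = 1/0.01905″ = 52.493 pc; d₂ = 1/p₂ = 1/0.05983″ = 16.714 pc.
M₁ = m₁ − 5 log₁₀ d₁ + 5 = 7.80 − 8.6005 + 5 = 4.1995.
M₂ = 9.08 − 6.1154 + 5 = 7.9646.
L₁/L₂ = 10^(0.4(M₂ − M₁)) = 10^(0.4 × 3.7651) = 10^1.50604 = 32.066.

L₁/L₂ = 32.1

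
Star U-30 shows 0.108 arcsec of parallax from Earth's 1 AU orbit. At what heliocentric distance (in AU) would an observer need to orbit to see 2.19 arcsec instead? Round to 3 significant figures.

Parallax scales linearly with baseline: p ∝ B, so B = p_target / p_Earth × 1 AU.
B = 2.19 / 0.108 = 20.278 AU.

20.3 AU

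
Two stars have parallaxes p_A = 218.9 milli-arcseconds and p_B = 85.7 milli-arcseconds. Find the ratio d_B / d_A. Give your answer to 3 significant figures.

Since d = 1/p, d_B/d_A = p_A/p_B.
= 218.9 / 85.7 = 2.5543.

2.55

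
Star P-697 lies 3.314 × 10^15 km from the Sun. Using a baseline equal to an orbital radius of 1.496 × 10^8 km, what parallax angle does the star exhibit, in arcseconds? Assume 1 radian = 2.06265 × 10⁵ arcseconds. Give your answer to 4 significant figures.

θ ≈ B/d = (1.496 × 10^8) / (3.314 × 10^15) = 4.5142 × 10^-8 rad.
In arcseconds: 4.5142 × 10^-8 × 206265 = 0.0093112″.

0.009311 arcsec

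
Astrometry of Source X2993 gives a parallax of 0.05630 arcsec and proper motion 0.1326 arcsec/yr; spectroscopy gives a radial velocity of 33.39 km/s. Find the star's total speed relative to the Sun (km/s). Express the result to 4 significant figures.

d = 1/p = 1/0.05630″ = 17.762 pc.
v_t = 4.740 μ d = 4.740 × 0.1326 × 17.762 = 11.164 km/s.
v = √(v_r² + v_t²) = √(33.39² + 11.164²) = √1239.53 = 35.207 km/s.

35.21 km/s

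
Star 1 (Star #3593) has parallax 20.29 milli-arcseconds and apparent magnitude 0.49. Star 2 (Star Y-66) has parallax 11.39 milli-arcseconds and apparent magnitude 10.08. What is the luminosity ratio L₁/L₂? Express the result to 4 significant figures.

L₁/L₂ = 2160

d₁ = 1/p₁ = 1/0.02029″ = 49.285 pc; d₂ = 1/p₂ = 1/0.01139″ = 87.796 pc.
M₁ = m₁ − 5 log₁₀ d₁ + 5 = 0.49 − 8.4636 + 5 = -2.9736.
M₂ = 10.08 − 9.7174 + 5 = 5.3626.
L₁/L₂ = 10^(0.4(M₂ − M₁)) = 10^(0.4 × 8.3362) = 10^3.33448 = 2160.1.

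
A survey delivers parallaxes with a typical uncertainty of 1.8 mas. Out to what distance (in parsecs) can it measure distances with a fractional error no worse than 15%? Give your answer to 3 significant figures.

83.3 pc

σ_d/d = σ_p/p, so the condition is σ_p/p ≤ 0.15, i.e. p ≥ σ_p/0.15.
p_min = 1.8/0.15 = 12 mas = 0.012 arcsec.
d_max = 1/p_min = 1/0.012 = 83.333 pc.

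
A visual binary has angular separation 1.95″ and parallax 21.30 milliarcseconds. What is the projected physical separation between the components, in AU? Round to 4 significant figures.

d = 1/p = 1/0.02130″ = 46.948 pc.
At distance d (pc), an angle of θ arcsec spans θ·d AU: s = 1.95 × 46.948 = 91.549 AU.

91.55 AU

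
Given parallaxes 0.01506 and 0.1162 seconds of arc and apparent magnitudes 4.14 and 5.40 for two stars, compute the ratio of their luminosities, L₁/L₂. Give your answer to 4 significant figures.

L₁/L₂ = 190.0

d₁ = 1/p₁ = 1/0.01506″ = 66.401 pc; d₂ = 1/p₂ = 1/0.1162″ = 8.6059 pc.
M₁ = m₁ − 5 log₁₀ d₁ + 5 = 4.14 − 9.1109 + 5 = 0.0291.
M₂ = 5.40 − 4.6740 + 5 = 5.7260.
L₁/L₂ = 10^(0.4(M₂ − M₁)) = 10^(0.4 × 5.6969) = 10^2.27876 = 190.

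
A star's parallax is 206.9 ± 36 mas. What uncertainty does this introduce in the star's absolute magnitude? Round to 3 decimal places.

M = m − 5 log₁₀ d + 5 = m + 5 log₁₀ p + 5, so ∂M/∂p = 5/(p ln 10).
σ_M = (5/ln 10) · (σ_p/p) = 2.1715 × 36/206.9 = 2.1715 × 0.174 = 0.37784.

σ_M = 0.378 mag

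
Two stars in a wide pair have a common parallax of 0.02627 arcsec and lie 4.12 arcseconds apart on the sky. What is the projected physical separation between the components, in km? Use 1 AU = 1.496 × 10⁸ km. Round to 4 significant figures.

2.346 × 10^10 km

d = 1/p = 1/0.02627″ = 38.066 pc.
At distance d (pc), an angle of θ arcsec spans θ·d AU: s = 4.12 × 38.066 = 156.83 AU.
= 156.83 × 1.496 × 10⁸ km = 2.3462 × 10^10 km.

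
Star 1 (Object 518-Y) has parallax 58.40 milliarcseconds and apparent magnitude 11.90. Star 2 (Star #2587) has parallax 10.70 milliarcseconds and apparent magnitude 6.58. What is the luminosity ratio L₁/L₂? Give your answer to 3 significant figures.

d₁ = 1/p₁ = 1/0.05840″ = 17.123 pc; d₂ = 1/p₂ = 1/0.01070″ = 93.458 pc.
M₁ = m₁ − 5 log₁₀ d₁ + 5 = 11.90 − 6.1679 + 5 = 10.7321.
M₂ = 6.58 − 9.8531 + 5 = 1.7269.
L₁/L₂ = 10^(0.4(M₂ − M₁)) = 10^(0.4 × (-9.0052)) = 10^(-3.60208) = 0.00024999.

L₁/L₂ = 0.000250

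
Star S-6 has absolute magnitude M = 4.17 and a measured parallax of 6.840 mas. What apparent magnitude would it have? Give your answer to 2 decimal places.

d = 1/p = 1/0.006840″ = 146.2 pc.
m − M = 5 log₁₀ d − 5 = 5 log₁₀(146.2) − 5 = 10.8247 − 5 = 5.8247.
m = M + (m − M) = 4.17 + 5.8247 = 9.99.

m = 9.99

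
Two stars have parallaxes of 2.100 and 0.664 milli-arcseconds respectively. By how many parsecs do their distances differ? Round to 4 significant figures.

d_A = 1/0.002100″ = 476.19 pc; d_B = 1/0.0006640″ = 1506 pc.
|d_B − d_A| = |1506 − 476.19| = 1029.8 pc.

1030 pc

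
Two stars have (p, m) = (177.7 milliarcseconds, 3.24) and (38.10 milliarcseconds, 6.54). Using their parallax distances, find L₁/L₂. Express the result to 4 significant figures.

d₁ = 1/p₁ = 1/0.1777″ = 5.6275 pc; d₂ = 1/p₂ = 1/0.03810″ = 26.247 pc.
M₁ = m₁ − 5 log₁₀ d₁ + 5 = 3.24 − 3.7516 + 5 = 4.4884.
M₂ = 6.54 − 7.0954 + 5 = 4.4446.
L₁/L₂ = 10^(0.4(M₂ − M₁)) = 10^(0.4 × (-0.0438)) = 10^(-0.01752) = 0.96046.

L₁/L₂ = 0.9605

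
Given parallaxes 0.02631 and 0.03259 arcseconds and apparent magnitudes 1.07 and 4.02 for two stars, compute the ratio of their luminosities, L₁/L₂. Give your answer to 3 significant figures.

L₁/L₂ = 23.2

d₁ = 1/p₁ = 1/0.02631″ = 38.008 pc; d₂ = 1/p₂ = 1/0.03259″ = 30.684 pc.
M₁ = m₁ − 5 log₁₀ d₁ + 5 = 1.07 − 7.8994 + 5 = -1.8294.
M₂ = 4.02 − 7.4346 + 5 = 1.5854.
L₁/L₂ = 10^(0.4(M₂ − M₁)) = 10^(0.4 × 3.4148) = 10^1.36592 = 23.223.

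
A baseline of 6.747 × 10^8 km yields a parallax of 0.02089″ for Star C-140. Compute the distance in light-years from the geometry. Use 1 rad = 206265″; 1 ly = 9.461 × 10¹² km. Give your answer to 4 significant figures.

704.1 ly

θ = 0.02089″ = 0.02089/206265 = 1.0128 × 10^-7 rad.
d = B/θ = (6.747 × 10^8) / (1.0128 × 10^-7) = 6.6617 × 10^15 km = (6.6617 × 10^15) / (9.461 × 10^12) ly = 704.12 ly.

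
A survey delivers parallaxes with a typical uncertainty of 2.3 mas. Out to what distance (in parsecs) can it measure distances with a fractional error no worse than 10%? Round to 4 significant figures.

σ_d/d = σ_p/p, so the condition is σ_p/p ≤ 0.10, i.e. p ≥ σ_p/0.10.
p_min = 2.3/0.10 = 23 mas = 0.023 arcsec.
d_max = 1/p_min = 1/0.023 = 43.478 pc.

43.48 pc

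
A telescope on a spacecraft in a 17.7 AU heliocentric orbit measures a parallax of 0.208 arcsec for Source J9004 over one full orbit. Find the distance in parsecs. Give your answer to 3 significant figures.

85.1 pc

With baseline B (in AU) and parallax p (in arcsec), d = B/p parsecs.
d = 17.7 / 0.208 = 85.096 pc.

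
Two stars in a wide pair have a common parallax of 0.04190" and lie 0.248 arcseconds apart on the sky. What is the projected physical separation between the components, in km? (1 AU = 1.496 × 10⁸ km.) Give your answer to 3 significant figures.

8.85 × 10^8 km

d = 1/p = 1/0.04190″ = 23.866 pc.
At distance d (pc), an angle of θ arcsec spans θ·d AU: s = 0.248 × 23.866 = 5.9188 AU.
= 5.9188 × 1.496 × 10⁸ km = 8.8545 × 10^8 km.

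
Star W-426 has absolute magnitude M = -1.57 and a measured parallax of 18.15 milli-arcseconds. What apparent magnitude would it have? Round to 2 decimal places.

m = 2.14

d = 1/p = 1/0.01815″ = 55.096 pc.
m − M = 5 log₁₀ d − 5 = 5 log₁₀(55.096) − 5 = 8.7056 − 5 = 3.7056.
m = M + (m − M) = -1.57 + 3.7056 = 2.14.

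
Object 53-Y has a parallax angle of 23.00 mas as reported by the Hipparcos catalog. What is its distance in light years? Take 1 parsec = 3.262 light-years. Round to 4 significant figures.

p = 23.00 mas = 0.02300 arcsec.
d = 1/p = 1/0.02300 = 43.478 pc.
In light-years: 43.478 × 3.262 = 141.83 ly.

141.8 light years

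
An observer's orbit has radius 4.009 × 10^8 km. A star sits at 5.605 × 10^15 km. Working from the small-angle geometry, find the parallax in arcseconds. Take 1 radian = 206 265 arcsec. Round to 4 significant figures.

θ ≈ B/d = (4.009 × 10^8) / (5.605 × 10^15) = 7.1525 × 10^-8 rad.
In arcseconds: 7.1525 × 10^-8 × 206265 = 0.014753″.

0.01475 arcsec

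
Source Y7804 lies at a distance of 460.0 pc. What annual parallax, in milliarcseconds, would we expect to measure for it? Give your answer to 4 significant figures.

p = 1/d = 1/460 = 0.0021739 arcsec.
= 0.0021739 × 1000 = 2.1739 mas.

2.174 mas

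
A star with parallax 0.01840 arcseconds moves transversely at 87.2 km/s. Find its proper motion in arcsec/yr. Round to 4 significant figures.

0.3385 arcsec/yr

d = 1/p = 1/0.01840″ = 54.348 pc.
μ = v_t / (4.74 d) = 87.2 / (4.74 × 54.348) = 87.2 / 257.61 = 0.3385 ″/yr.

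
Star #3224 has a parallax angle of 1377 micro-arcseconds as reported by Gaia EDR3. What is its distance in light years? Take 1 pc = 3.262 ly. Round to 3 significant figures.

2370 light years

p = 1377 micro-arcseconds = 0.001377 arcsec.
d = 1/p = 1/0.001377 = 726.22 pc.
In light-years: 726.22 × 3.262 = 2368.9 ly.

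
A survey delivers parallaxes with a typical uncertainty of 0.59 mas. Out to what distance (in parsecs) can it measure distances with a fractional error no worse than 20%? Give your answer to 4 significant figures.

σ_d/d = σ_p/p, so the condition is σ_p/p ≤ 0.20, i.e. p ≥ σ_p/0.20.
p_min = 0.59/0.20 = 2.95 mas = 0.00295 arcsec.
d_max = 1/p_min = 1/0.00295 = 338.98 pc.

339.0 pc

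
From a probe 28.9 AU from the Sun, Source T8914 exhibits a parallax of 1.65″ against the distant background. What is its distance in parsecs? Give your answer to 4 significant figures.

With baseline B (in AU) and parallax p (in arcsec), d = B/p parsecs.
d = 28.9 / 1.65 = 17.515 pc.

17.52 pc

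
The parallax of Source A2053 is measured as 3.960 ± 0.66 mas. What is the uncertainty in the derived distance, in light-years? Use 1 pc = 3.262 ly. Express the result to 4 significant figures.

d = 1/p, so σ_d = σ_p / p².
σ_d = 0.000660 / (0.003960)² = 0.000660 / 0.000015682 = 42.086 pc = 42.086 × 3.262 ly = 137.28 ly.

137.3 ly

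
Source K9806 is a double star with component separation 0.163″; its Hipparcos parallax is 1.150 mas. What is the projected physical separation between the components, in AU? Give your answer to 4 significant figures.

d = 1/p = 1/0.001150″ = 869.57 pc.
At distance d (pc), an angle of θ arcsec spans θ·d AU: s = 0.163 × 869.57 = 141.74 AU.

141.7 AU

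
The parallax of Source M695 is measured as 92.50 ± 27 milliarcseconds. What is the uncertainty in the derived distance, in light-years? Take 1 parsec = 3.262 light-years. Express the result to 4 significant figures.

10.29 ly

d = 1/p, so σ_d = σ_p / p².
σ_d = 0.0270 / (0.09250)² = 0.0270 / 0.0085563 = 3.1556 pc = 3.1556 × 3.262 ly = 10.294 ly.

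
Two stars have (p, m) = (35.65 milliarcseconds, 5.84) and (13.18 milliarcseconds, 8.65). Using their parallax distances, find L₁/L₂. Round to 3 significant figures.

d₁ = 1/p₁ = 1/0.03565″ = 28.05 pc; d₂ = 1/p₂ = 1/0.01318″ = 75.873 pc.
M₁ = m₁ − 5 log₁₀ d₁ + 5 = 5.84 − 7.2397 + 5 = 3.6003.
M₂ = 8.65 − 9.4004 + 5 = 4.2496.
L₁/L₂ = 10^(0.4(M₂ − M₁)) = 10^(0.4 × 0.6493) = 10^0.25972 = 1.8185.

L₁/L₂ = 1.82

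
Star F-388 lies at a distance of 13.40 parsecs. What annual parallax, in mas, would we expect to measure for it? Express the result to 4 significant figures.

74.63 mas

p = 1/d = 1/13.4 = 0.074627 arcsec.
= 0.074627 × 1000 = 74.627 mas.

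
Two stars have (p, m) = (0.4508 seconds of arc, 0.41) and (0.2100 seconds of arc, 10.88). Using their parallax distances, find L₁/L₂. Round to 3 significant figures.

L₁/L₂ = 3350

d₁ = 1/p₁ = 1/0.4508″ = 2.2183 pc; d₂ = 1/p₂ = 1/0.2100″ = 4.7619 pc.
M₁ = m₁ − 5 log₁₀ d₁ + 5 = 0.41 − 1.7301 + 5 = 3.6799.
M₂ = 10.88 − 3.3889 + 5 = 12.4911.
L₁/L₂ = 10^(0.4(M₂ − M₁)) = 10^(0.4 × 8.8112) = 10^3.52448 = 3345.6.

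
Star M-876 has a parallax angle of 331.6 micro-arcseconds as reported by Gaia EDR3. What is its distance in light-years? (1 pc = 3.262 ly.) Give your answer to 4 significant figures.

p = 331.6 micro-arcseconds = 0.0003316 arcsec.
d = 1/p = 1/0.0003316 = 3015.7 pc.
In light-years: 3015.7 × 3.262 = 9837.2 ly.

9837 light years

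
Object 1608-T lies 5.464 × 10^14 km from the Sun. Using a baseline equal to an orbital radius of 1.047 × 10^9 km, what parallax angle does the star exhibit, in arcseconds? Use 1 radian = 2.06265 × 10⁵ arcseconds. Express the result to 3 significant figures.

θ ≈ B/d = (1.047 × 10^9) / (5.464 × 10^14) = 1.9162 × 10^-6 rad.
In arcseconds: 1.9162 × 10^-6 × 206265 = 0.39524″.

0.395 arcsec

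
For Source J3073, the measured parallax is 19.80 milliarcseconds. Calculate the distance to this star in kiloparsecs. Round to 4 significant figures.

p = 19.80 milliarcseconds = 0.01980 arcsec.
d = 1/p = 1/0.01980 = 50.505 pc.
= 0.050505 kpc.

0.05051 kpc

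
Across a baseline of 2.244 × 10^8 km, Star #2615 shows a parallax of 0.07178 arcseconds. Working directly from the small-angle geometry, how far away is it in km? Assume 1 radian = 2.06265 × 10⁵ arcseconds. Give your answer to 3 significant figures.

θ = 0.07178″ = 0.07178/206265 = 3.4800 × 10^-7 rad.
d = B/θ = (2.244 × 10^8) / (3.4800 × 10^-7) = 6.4483 × 10^14 km.

6.45 × 10^14 km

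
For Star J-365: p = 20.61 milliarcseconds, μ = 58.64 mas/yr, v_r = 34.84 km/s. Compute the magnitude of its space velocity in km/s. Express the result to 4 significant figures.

d = 1/p = 1/0.02061″ = 48.52 pc.
μ = 58.64 mas/yr = 0.05864 ″/yr.
v_t = 4.740 μ d = 4.740 × 0.05864 × 48.52 = 13.486 km/s.
v = √(v_r² + v_t²) = √(34.84² + 13.486²) = √1395.7 = 37.359 km/s.

37.36 km/s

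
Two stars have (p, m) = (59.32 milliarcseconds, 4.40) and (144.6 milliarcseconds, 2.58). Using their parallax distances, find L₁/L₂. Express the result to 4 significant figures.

d₁ = 1/p₁ = 1/0.05932″ = 16.858 pc; d₂ = 1/p₂ = 1/0.1446″ = 6.9156 pc.
M₁ = m₁ − 5 log₁₀ d₁ + 5 = 4.40 − 6.1340 + 5 = 3.2660.
M₂ = 2.58 − 4.1991 + 5 = 3.3809.
L₁/L₂ = 10^(0.4(M₂ − M₁)) = 10^(0.4 × 0.1149) = 10^0.04596 = 1.1116.

L₁/L₂ = 1.112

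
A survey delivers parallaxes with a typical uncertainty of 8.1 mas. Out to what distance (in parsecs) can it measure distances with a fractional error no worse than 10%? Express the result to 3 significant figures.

12.3 pc

σ_d/d = σ_p/p, so the condition is σ_p/p ≤ 0.10, i.e. p ≥ σ_p/0.10.
p_min = 8.1/0.10 = 81 mas = 0.081 arcsec.
d_max = 1/p_min = 1/0.081 = 12.346 pc.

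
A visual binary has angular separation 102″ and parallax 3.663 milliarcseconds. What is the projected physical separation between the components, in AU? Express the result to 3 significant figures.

d = 1/p = 1/0.003663″ = 273 pc.
At distance d (pc), an angle of θ arcsec spans θ·d AU: s = 102 × 273 = 27846 AU.

27800 AU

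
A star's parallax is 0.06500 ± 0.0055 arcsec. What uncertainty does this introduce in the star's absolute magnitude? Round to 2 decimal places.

M = m − 5 log₁₀ d + 5 = m + 5 log₁₀ p + 5, so ∂M/∂p = 5/(p ln 10).
σ_M = (5/ln 10) · (σ_p/p) = 2.1715 × 0.0055/0.06500 = 2.1715 × 0.084615 = 0.18374.

σ_M = 0.18 mag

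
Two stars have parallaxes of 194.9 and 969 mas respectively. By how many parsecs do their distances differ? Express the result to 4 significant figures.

d_A = 1/0.1949″ = 5.1308 pc; d_B = 1/0.9690″ = 1.032 pc.
|d_B − d_A| = |1.032 − 5.1308| = 4.0988 pc.

4.099 pc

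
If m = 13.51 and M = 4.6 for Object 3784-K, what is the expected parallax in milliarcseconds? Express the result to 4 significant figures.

1.652 mas

m − M = 13.51 − 4.6 = 8.91.
d = 10^((m−M)/5 + 1) = 10^2.782 = 605.34 pc.
p = 1/d = 1/605.34 = 0.001652 arcsec = 1.652 mas.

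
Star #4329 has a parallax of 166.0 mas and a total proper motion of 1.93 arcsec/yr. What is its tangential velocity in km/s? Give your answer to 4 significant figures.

55.11 km/s

d = 1/p = 1/0.1660″ = 6.0241 pc.
v_t = 4.74 × μ × d = 4.74 × 1.93 × 6.0241 = 55.11 km/s.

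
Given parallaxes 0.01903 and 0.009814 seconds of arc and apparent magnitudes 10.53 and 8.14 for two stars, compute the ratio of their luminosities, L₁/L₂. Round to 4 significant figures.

L₁/L₂ = 0.02943

d₁ = 1/p₁ = 1/0.01903″ = 52.549 pc; d₂ = 1/p₂ = 1/0.009814″ = 101.9 pc.
M₁ = m₁ − 5 log₁₀ d₁ + 5 = 10.53 − 8.6028 + 5 = 6.9272.
M₂ = 8.14 − 10.0409 + 5 = 3.0991.
L₁/L₂ = 10^(0.4(M₂ − M₁)) = 10^(0.4 × (-3.8281)) = 10^(-1.53124) = 0.029428.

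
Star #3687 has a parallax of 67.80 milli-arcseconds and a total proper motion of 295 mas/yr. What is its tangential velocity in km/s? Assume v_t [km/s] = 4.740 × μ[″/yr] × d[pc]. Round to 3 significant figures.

20.6 km/s

d = 1/p = 1/0.06780″ = 14.749 pc.
μ = 295 mas/yr = 0.295 ″/yr.
v_t = 4.74 × μ × d = 4.74 × 0.295 × 14.749 = 20.624 km/s.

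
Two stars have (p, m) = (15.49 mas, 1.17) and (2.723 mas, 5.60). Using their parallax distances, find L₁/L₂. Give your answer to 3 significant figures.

L₁/L₂ = 1.83

d₁ = 1/p₁ = 1/0.01549″ = 64.558 pc; d₂ = 1/p₂ = 1/0.002723″ = 367.24 pc.
M₁ = m₁ − 5 log₁₀ d₁ + 5 = 1.17 − 9.0498 + 5 = -2.8798.
M₂ = 5.60 − 12.8247 + 5 = -2.2247.
L₁/L₂ = 10^(0.4(M₂ − M₁)) = 10^(0.4 × 0.6551) = 10^0.26204 = 1.8283.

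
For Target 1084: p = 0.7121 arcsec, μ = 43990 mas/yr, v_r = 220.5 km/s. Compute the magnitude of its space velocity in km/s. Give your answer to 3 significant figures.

367 km/s

d = 1/p = 1/0.7121″ = 1.4043 pc.
μ = 43990 mas/yr = 43.99 ″/yr.
v_t = 4.740 μ d = 4.740 × 43.99 × 1.4043 = 292.81 km/s.
v = √(v_r² + v_t²) = √(220.5² + 292.81²) = √134358 = 366.55 km/s.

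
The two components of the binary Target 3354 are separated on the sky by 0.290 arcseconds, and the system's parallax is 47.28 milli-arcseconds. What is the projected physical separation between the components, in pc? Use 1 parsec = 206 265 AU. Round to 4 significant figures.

2.974 × 10^-5 pc

d = 1/p = 1/0.04728″ = 21.151 pc.
At distance d (pc), an angle of θ arcsec spans θ·d AU: s = 0.290 × 21.151 = 6.1338 AU.
= 6.1338 / 206265 = 2.9737 × 10^-5 pc.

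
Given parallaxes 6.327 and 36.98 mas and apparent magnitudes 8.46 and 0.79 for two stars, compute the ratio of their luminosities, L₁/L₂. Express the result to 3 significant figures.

L₁/L₂ = 0.0292

d₁ = 1/p₁ = 1/0.006327″ = 158.05 pc; d₂ = 1/p₂ = 1/0.03698″ = 27.042 pc.
M₁ = m₁ − 5 log₁₀ d₁ + 5 = 8.46 − 10.9940 + 5 = 2.4660.
M₂ = 0.79 − 7.1602 + 5 = -1.3702.
L₁/L₂ = 10^(0.4(M₂ − M₁)) = 10^(0.4 × (-3.8362)) = 10^(-1.53448) = 0.029209.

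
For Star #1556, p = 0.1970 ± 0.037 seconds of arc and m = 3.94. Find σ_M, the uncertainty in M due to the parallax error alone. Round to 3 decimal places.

σ_M = 0.408 mag

M = m − 5 log₁₀ d + 5 = m + 5 log₁₀ p + 5, so ∂M/∂p = 5/(p ln 10).
σ_M = (5/ln 10) · (σ_p/p) = 2.1715 × 0.037/0.1970 = 2.1715 × 0.18782 = 0.40785.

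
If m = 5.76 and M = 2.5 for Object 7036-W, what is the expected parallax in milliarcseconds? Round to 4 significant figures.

22.28 mas

m − M = 5.76 − 2.5 = 3.26.
d = 10^((m−M)/5 + 1) = 10^1.652 = 44.875 pc.
p = 1/d = 1/44.875 = 0.022284 arcsec = 22.284 mas.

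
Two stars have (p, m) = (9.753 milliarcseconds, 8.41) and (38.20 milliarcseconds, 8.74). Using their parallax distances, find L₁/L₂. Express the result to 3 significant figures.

d₁ = 1/p₁ = 1/0.009753″ = 102.53 pc; d₂ = 1/p₂ = 1/0.03820″ = 26.178 pc.
M₁ = m₁ − 5 log₁₀ d₁ + 5 = 8.41 − 10.0543 + 5 = 3.3557.
M₂ = 8.74 − 7.0897 + 5 = 6.6503.
L₁/L₂ = 10^(0.4(M₂ − M₁)) = 10^(0.4 × 3.2946) = 10^1.31784 = 20.789.

L₁/L₂ = 20.8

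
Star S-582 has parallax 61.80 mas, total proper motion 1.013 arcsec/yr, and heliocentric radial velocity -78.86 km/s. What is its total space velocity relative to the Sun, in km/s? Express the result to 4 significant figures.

d = 1/p = 1/0.06180″ = 16.181 pc.
v_t = 4.740 μ d = 4.740 × 1.013 × 16.181 = 77.695 km/s.
v = √(v_r² + v_t²) = √((-78.86)² + 77.695²) = √12255.4 = 110.7 km/s.

110.7 km/s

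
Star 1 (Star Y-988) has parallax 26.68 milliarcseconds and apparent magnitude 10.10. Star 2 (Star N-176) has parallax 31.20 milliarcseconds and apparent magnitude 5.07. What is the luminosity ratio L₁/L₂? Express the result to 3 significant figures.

d₁ = 1/p₁ = 1/0.02668″ = 37.481 pc; d₂ = 1/p₂ = 1/0.03120″ = 32.051 pc.
M₁ = m₁ − 5 log₁₀ d₁ + 5 = 10.10 − 7.8691 + 5 = 7.2309.
M₂ = 5.07 − 7.5292 + 5 = 2.5408.
L₁/L₂ = 10^(0.4(M₂ − M₁)) = 10^(0.4 × (-4.6901)) = 10^(-1.87604) = 0.013303.

L₁/L₂ = 0.0133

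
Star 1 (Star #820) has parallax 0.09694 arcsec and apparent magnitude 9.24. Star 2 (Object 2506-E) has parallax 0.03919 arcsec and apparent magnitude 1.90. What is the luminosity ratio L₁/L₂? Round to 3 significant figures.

d₁ = 1/p₁ = 1/0.09694″ = 10.316 pc; d₂ = 1/p₂ = 1/0.03919″ = 25.517 pc.
M₁ = m₁ − 5 log₁₀ d₁ + 5 = 9.24 − 5.0676 + 5 = 9.1724.
M₂ = 1.90 − 7.0341 + 5 = -0.1341.
L₁/L₂ = 10^(0.4(M₂ − M₁)) = 10^(0.4 × (-9.3065)) = 10^(-3.72260) = 0.00018941.

L₁/L₂ = 0.000189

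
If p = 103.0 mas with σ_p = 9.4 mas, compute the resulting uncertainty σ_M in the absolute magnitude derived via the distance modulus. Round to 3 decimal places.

M = m − 5 log₁₀ d + 5 = m + 5 log₁₀ p + 5, so ∂M/∂p = 5/(p ln 10).
σ_M = (5/ln 10) · (σ_p/p) = 2.1715 × 9.4/103.0 = 2.1715 × 0.091262 = 0.19818.

σ_M = 0.198 mag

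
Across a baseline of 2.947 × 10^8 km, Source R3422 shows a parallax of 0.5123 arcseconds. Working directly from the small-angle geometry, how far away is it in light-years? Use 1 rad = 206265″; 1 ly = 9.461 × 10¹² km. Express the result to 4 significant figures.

θ = 0.5123″ = 0.5123/206265 = 2.4837 × 10^-6 rad.
d = B/θ = (2.947 × 10^8) / (2.4837 × 10^-6) = 1.1865 × 10^14 km = (1.1865 × 10^14) / (9.461 × 10^12) ly = 12.541 ly.

12.54 ly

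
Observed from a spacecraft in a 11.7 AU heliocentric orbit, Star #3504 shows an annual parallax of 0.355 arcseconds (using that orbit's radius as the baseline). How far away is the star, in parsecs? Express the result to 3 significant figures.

With baseline B (in AU) and parallax p (in arcsec), d = B/p parsecs.
d = 11.7 / 0.355 = 32.958 pc.

33.0 pc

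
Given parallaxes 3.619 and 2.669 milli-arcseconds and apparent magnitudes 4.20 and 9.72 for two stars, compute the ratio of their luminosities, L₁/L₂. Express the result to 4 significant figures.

d₁ = 1/p₁ = 1/0.003619″ = 276.32 pc; d₂ = 1/p₂ = 1/0.002669″ = 374.67 pc.
M₁ = m₁ − 5 log₁₀ d₁ + 5 = 4.20 − 12.2071 + 5 = -3.0071.
M₂ = 9.72 − 12.8682 + 5 = 1.8518.
L₁/L₂ = 10^(0.4(M₂ − M₁)) = 10^(0.4 × 4.8589) = 10^1.94356 = 87.813.

L₁/L₂ = 87.81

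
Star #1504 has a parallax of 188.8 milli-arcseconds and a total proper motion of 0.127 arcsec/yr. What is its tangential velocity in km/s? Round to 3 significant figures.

3.19 km/s

d = 1/p = 1/0.1888″ = 5.2966 pc.
v_t = 4.74 × μ × d = 4.74 × 0.127 × 5.2966 = 3.1884 km/s.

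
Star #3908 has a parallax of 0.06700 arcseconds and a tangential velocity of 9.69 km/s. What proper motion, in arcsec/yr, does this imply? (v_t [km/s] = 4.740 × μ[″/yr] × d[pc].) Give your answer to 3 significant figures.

d = 1/p = 1/0.06700″ = 14.925 pc.
μ = v_t / (4.74 d) = 9.69 / (4.74 × 14.925) = 9.69 / 70.745 = 0.13697 ″/yr.

0.137 arcsec/yr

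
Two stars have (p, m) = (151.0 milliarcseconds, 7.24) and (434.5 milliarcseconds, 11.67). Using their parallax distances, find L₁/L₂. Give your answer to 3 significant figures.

d₁ = 1/p₁ = 1/0.1510″ = 6.6225 pc; d₂ = 1/p₂ = 1/0.4345″ = 2.3015 pc.
M₁ = m₁ − 5 log₁₀ d₁ + 5 = 7.24 − 4.1051 + 5 = 8.1349.
M₂ = 11.67 − 1.8101 + 5 = 14.8599.
L₁/L₂ = 10^(0.4(M₂ − M₁)) = 10^(0.4 × 6.7250) = 10^2.69000 = 489.78.

L₁/L₂ = 490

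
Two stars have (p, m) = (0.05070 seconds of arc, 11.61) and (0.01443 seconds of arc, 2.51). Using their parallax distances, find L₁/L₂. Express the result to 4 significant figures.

d₁ = 1/p₁ = 1/0.05070″ = 19.724 pc; d₂ = 1/p₂ = 1/0.01443″ = 69.3 pc.
M₁ = m₁ − 5 log₁₀ d₁ + 5 = 11.61 − 6.4750 + 5 = 10.1350.
M₂ = 2.51 − 9.2037 + 5 = -1.6937.
L₁/L₂ = 10^(0.4(M₂ − M₁)) = 10^(0.4 × (-11.8287)) = 10^(-4.73148) = 0.000018558.

L₁/L₂ = 1.856 × 10^-5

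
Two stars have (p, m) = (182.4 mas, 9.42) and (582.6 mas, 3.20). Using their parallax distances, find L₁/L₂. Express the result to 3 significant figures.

d₁ = 1/p₁ = 1/0.1824″ = 5.4825 pc; d₂ = 1/p₂ = 1/0.5826″ = 1.7164 pc.
M₁ = m₁ − 5 log₁₀ d₁ + 5 = 9.42 − 3.6949 + 5 = 10.7251.
M₂ = 3.20 − 1.1731 + 5 = 7.0269.
L₁/L₂ = 10^(0.4(M₂ − M₁)) = 10^(0.4 × (-3.6982)) = 10^(-1.47928) = 0.033168.

L₁/L₂ = 0.0332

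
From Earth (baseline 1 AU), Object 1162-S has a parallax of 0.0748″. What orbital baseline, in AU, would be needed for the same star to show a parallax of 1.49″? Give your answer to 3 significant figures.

Parallax scales linearly with baseline: p ∝ B, so B = p_target / p_Earth × 1 AU.
B = 1.49 / 0.0748 = 19.92 AU.

19.9 AU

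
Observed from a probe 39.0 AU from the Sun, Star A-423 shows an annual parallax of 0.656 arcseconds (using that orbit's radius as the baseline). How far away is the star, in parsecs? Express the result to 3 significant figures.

With baseline B (in AU) and parallax p (in arcsec), d = B/p parsecs.
d = 39.0 / 0.656 = 59.451 pc.

59.5 pc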